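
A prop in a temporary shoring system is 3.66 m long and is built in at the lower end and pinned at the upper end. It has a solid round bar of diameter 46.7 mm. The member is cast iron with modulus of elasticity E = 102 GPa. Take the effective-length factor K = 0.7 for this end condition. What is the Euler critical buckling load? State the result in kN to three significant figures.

P_cr ≈ 35.8 kN

I = πd⁴/64 = π×46.7⁴/64 = 2.335×10^5 mm⁴
I = 2.335×10^5 mm⁴ = 2.335×10^-7 m⁴
Effective length L_e = K·L = 0.7 × 3.66 = 2.562 m
P_cr = π²EI / L_e² = π² × 102×10⁹ × 2.335×10^-7 / 2.562² = 3.581×10^4 N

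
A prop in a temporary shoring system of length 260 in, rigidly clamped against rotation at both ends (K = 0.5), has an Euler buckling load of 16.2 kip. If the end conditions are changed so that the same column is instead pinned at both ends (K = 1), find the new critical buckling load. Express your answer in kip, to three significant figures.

P_cr ≈ 4.05 kip

P_cr ∝ 1/K², so P_cr,new = P_cr,old × (K_old/K_new)² = 16.2 × (0.5/1)²
= 16.2 × 0.2500 = 4.05 kip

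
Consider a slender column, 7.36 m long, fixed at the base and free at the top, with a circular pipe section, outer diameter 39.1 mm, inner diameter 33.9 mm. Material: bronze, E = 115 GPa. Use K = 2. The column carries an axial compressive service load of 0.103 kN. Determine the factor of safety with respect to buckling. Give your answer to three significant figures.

n ≈ 2.54

d_o = 39.1 mm, d_i = 33.9 mm
I = π(d_o⁴ − d_i⁴)/64 = π(39.1⁴ − 33.90⁴)/64 = 4.990×10^4 mm⁴
I = 4.990×10^4 mm⁴ = 4.990×10^-8 m⁴
Effective length L_e = K·L = 2 × 7.36 = 14.72 m
P_cr = π²EI / L_e² = π² × 115×10⁹ × 4.990×10^-8 / 14.72² = 261.4 N
Factor of safety n = P_cr / P = 0.26139 / 0.103 = 2.54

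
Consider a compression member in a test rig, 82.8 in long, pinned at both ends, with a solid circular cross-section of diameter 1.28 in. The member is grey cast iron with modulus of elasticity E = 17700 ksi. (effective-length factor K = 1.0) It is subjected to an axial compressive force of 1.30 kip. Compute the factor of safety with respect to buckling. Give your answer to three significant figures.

n ≈ 2.58

I = πd⁴/64 = π×1.28⁴/64 = 0.1318 in⁴
Effective length L_e = K·L = 1 × 82.8 = 82.80 in
P_cr = π²EI / L_e² = π² × 17700×10³ × 0.1318 / 82.80² = 3.358×10^3 lb
Factor of safety n = P_cr / P = 3.3575 / 1.30 = 2.58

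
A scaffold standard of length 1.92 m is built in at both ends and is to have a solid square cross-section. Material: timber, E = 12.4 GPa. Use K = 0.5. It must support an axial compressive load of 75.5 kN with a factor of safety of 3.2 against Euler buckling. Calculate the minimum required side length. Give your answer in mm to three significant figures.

a ≈ 68.4 mm

Required P_cr = n·P = 3.2 × 75.5 = 241.6 kN
L_e = K·L = 0.5 × 1.92 = 0.9600 m
Required I = P_cr·L_e²/(π²E) = 2.416×10^5 × 0.9600² / (π² × 1.24×10^10) = 1.819×10^-6 m⁴
I_req = 1.819×10^6 mm⁴
Solid square: I = a⁴/12  ⇒  a = (12I)^(1/4) = (12×1.819×10^6)^(1/4) = 68.4 mm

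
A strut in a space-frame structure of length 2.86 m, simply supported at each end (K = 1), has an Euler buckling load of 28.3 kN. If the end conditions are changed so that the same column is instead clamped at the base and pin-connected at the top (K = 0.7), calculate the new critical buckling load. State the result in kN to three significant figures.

P_cr ≈ 57.8 kN

P_cr ∝ 1/K², so P_cr,new = P_cr,old × (K_old/K_new)² = 28.3 × (1/0.7)²
= 28.3 × 2.041 = 57.8 kN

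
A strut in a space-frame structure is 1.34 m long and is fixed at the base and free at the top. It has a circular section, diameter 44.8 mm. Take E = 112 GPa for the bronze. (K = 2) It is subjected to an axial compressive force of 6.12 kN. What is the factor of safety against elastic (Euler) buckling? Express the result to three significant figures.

n ≈ 4.97

I = πd⁴/64 = π×44.8⁴/64 = 1.977×10^5 mm⁴
I = 1.977×10^5 mm⁴ = 1.977×10^-7 m⁴
Effective length L_e = K·L = 2 × 1.34 = 2.680 m
P_cr = π²EI / L_e² = π² × 112×10⁹ × 1.977×10^-7 / 2.680² = 3.043×10^4 N
Factor of safety n = P_cr / P = 30.432 / 6.12 = 4.97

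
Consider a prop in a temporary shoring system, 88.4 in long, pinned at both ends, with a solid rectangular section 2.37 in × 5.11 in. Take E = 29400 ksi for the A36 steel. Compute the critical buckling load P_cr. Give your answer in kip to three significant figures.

Buckling occurs about the weak axis: I_min = h·b³/12 with b = 2.37 in (the shorter side).
I_min = 5.11×2.37³/12 = 5.669 in⁴
Effective length L_e = K·L = 1 × 88.4 = 88.40 in
P_cr = π²EI / L_e² = π² × 29400×10³ × 5.669 / 88.40² = 2.105×10^5 lb

P_cr ≈ 210 kip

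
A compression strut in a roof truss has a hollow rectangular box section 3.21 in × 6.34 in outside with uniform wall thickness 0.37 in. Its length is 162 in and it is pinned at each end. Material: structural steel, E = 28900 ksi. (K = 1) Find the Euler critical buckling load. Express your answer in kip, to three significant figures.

Inner dimensions: h_i = 6.34 − 2×0.37 = 5.600 in, b_i = 3.21 − 2×0.37 = 2.470 in
Weak-axis I_min = (h_o·b_o³ − h_i·b_i³)/12 with b_o = 3.21, b_i = 2.470 in (shorter outer/inner sides).
I_min = (6.34×3.21³ − 5.600×2.470³)/12 = 10.44 in⁴
Effective length L_e = K·L = 1 × 162 = 162.0 in
P_cr = π²EI / L_e² = π² × 28900×10³ × 10.44 / 162.0² = 1.135×10^5 lb

P_cr ≈ 113 kip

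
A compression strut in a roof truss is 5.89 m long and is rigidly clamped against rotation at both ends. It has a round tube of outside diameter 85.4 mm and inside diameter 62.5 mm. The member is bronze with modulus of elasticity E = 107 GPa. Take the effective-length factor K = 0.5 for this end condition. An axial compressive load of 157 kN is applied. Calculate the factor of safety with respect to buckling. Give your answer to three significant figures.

n ≈ 1.44

d_o = 85.4 mm, d_i = 62.5 mm
I = π(d_o⁴ − d_i⁴)/64 = π(85.4⁴ − 62.50⁴)/64 = 1.862×10^6 mm⁴
I = 1.862×10^6 mm⁴ = 1.862×10^-6 m⁴
Effective length L_e = K·L = 0.5 × 5.89 = 2.945 m
P_cr = π²EI / L_e² = π² × 107×10⁹ × 1.862×10^-6 / 2.945² = 2.267×10^5 N
Factor of safety n = P_cr / P = 226.72 / 157 = 1.44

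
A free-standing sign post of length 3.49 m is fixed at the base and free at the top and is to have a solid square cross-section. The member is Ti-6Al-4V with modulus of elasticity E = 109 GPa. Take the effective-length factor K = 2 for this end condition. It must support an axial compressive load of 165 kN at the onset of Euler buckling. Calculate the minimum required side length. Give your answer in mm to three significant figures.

a ≈ 97.3 mm

L_e = K·L = 2 × 3.49 = 6.980 m
Required I = P_cr·L_e²/(π²E) = 1.650×10^5 × 6.980² / (π² × 1.09×10^11) = 7.473×10^-6 m⁴
I_req = 7.473×10^6 mm⁴
Solid square: I = a⁴/12  ⇒  a = (12I)^(1/4) = (12×7.473×10^6)^(1/4) = 97.3 mm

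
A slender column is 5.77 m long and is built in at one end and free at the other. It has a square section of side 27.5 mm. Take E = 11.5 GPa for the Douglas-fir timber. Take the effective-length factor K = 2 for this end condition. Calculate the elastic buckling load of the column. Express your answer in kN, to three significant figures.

I = a⁴/12 = 27.5⁴/12 = 4.766×10^4 mm⁴
I = 4.766×10^4 mm⁴ = 4.766×10^-8 m⁴
Effective length L_e = K·L = 2 × 5.77 = 11.54 m
P_cr = π²EI / L_e² = π² × 11.5×10⁹ × 4.766×10^-8 / 11.54² = 40.62 N

P_cr ≈ 0.0406 kN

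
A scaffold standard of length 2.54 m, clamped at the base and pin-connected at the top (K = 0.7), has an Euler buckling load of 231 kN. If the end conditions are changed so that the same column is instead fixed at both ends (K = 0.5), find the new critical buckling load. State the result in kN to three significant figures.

P_cr ∝ 1/K², so P_cr,new = P_cr,old × (K_old/K_new)² = 231 × (0.7/0.5)²
= 231 × 1.960 = 453 kN

P_cr ≈ 453 kN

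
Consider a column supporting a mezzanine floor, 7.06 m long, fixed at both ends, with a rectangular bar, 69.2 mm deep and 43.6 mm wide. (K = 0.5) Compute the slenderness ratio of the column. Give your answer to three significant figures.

For a rectangle r_min = b/√12 = 43.6/√12 = 12.59 mm
L_e = K·L = 0.5 × 7.06 m = 3.530 m = 3530.0 mm
λ = L_e / r_min = 3530.0 / 12.59 = 280

λ ≈ 280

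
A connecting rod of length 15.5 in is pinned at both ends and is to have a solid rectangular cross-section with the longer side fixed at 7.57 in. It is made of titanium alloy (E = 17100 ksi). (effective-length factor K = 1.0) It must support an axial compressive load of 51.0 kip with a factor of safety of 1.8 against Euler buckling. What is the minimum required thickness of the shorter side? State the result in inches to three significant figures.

Required P_cr = n·P = 1.8 × 51.0 = 91.80 kip
L_e = K·L = 1 × 15.5 = 15.50 in
Required I = P_cr·L_e²/(π²E) = 9.180×10^4 × 15.50² / (π² × 1.71×10^7) = 0.1307 in⁴
Rectangle, weak axis: I_min = h·b³/12 with h = 7.57 in fixed  ⇒  b = (12I/h)^(1/3) = 0.592 in

b ≈ 0.592 in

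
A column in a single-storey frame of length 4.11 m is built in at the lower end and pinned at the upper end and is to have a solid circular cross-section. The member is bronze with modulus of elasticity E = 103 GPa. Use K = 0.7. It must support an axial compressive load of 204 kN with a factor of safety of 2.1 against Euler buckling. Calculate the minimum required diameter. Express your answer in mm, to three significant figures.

Required P_cr = n·P = 2.1 × 204 = 428.4 kN
L_e = K·L = 0.7 × 4.11 = 2.877 m
Required I = P_cr·L_e²/(π²E) = 4.284×10^5 × 2.877² / (π² × 1.03×10^11) = 3.488×10^-6 m⁴
I_req = 3.488×10^6 mm⁴
Solid circle: I = πd⁴/64  ⇒  d = (64I/π)^(1/4) = (64×3.488×10^6/π)^(1/4) = 91.8 mm

d ≈ 91.8 mm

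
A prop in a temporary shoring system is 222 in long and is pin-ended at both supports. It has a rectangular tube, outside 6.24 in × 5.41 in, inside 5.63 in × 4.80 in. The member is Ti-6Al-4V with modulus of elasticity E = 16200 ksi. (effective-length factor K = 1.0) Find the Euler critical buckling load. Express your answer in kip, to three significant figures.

Weak-axis I_min = (h_o·b_o³ − h_i·b_i³)/12 with b_o = 5.41, b_i = 4.800 in (shorter outer/inner sides).
I_min = (6.24×5.41³ − 5.630×4.800³)/12 = 30.45 in⁴
Effective length L_e = K·L = 1 × 222 = 222.0 in
P_cr = π²EI / L_e² = π² × 16200×10³ × 30.45 / 222.0² = 9.879×10^4 lb

P_cr ≈ 98.8 kip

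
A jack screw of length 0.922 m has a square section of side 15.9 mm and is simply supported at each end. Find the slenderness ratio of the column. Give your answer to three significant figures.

I = a⁴/12 = 15.9⁴/12 = 5.326×10^3 mm⁴
A = 252.8 mm²;  r_min = √(I/A) = √(5.326×10^3/252.8) = 4.590 mm
L_e = K·L = 1 × 0.922 m = 0.9220 m = 922.00 mm
λ = L_e / r_min = 922.00 / 4.590 = 201

λ ≈ 201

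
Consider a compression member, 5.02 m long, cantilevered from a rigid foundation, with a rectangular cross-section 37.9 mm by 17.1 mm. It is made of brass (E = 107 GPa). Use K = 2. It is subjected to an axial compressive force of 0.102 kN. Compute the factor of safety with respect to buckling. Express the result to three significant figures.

n ≈ 1.62

Buckling occurs about the weak axis: I_min = h·b³/12 with b = 17.1 mm (the shorter side).
I_min = 37.9×17.1³/12 = 1.579×10^4 mm⁴
I = 1.579×10^4 mm⁴ = 1.579×10^-8 m⁴
Effective length L_e = K·L = 2 × 5.02 = 10.04 m
P_cr = π²EI / L_e² = π² × 107×10⁹ × 1.579×10^-8 / 10.04² = 165.4 N
Factor of safety n = P_cr / P = 0.16545 / 0.102 = 1.62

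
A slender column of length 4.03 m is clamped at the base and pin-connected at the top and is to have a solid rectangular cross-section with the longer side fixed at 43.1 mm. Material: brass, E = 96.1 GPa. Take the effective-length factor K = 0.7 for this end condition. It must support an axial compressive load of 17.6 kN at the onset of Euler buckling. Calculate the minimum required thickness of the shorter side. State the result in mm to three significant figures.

b ≈ 34.5 mm

L_e = K·L = 0.7 × 4.03 = 2.821 m
Required I = P_cr·L_e²/(π²E) = 1.760×10^4 × 2.821² / (π² × 9.61×10^10) = 1.477×10^-7 m⁴
I_req = 1.477×10^5 mm⁴
Rectangle, weak axis: I_min = h·b³/12 with h = 43.1 mm fixed  ⇒  b = (12I/h)^(1/3) = 34.5 mm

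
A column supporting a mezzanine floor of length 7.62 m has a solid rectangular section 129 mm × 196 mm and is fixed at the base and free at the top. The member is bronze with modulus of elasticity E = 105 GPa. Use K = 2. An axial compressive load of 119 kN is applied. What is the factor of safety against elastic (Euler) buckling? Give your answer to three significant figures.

Buckling occurs about the weak axis: I_min = h·b³/12 with b = 129 mm (the shorter side).
I_min = 196×129³/12 = 3.506×10^7 mm⁴
I = 3.506×10^7 mm⁴ = 3.506×10^-5 m⁴
Effective length L_e = K·L = 2 × 7.62 = 15.24 m
P_cr = π²EI / L_e² = π² × 105×10⁹ × 3.506×10^-5 / 15.24² = 1.564×10^5 N
Factor of safety n = P_cr / P = 156.45 / 119 = 1.31

n ≈ 1.31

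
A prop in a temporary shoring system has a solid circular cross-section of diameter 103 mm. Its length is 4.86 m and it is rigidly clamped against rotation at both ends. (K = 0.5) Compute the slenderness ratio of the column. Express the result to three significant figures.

λ ≈ 94.4

I = πd⁴/64 = π×103⁴/64 = 5.525×10^6 mm⁴
A = 8.332×10^3 mm²;  r_min = √(I/A) = √(5.525×10^6/8.332×10^3) = 25.75 mm
L_e = K·L = 0.5 × 4.86 m = 2.430 m = 2430.0 mm
λ = L_e / r_min = 2430.0 / 25.75 = 94.4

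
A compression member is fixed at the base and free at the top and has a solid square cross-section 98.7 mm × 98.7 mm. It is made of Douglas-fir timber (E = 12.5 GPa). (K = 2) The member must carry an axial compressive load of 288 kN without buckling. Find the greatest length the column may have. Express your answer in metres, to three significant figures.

L_max ≈ 0.920 m

I = a⁴/12 = 98.7⁴/12 = 7.908×10^6 mm⁴
I = 7.908×10^-6 m⁴
At the buckling limit P_cr = P = 2.880×10^5 N
From P_cr = π²EI/(K·L)²:  L = (1/K)·√(π²EI/P_cr) = (1/2)·√(π²×1.25×10^10×7.908×10^-6/2.880×10^5)
L = 0.920 m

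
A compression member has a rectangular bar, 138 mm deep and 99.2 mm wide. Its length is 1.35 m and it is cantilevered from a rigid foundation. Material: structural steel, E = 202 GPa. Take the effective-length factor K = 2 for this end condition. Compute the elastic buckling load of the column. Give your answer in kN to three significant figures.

Buckling occurs about the weak axis: I_min = h·b³/12 with b = 99.2 mm (the shorter side).
I_min = 138×99.2³/12 = 1.123×10^7 mm⁴
I = 1.123×10^7 mm⁴ = 1.123×10^-5 m⁴
Effective length L_e = K·L = 2 × 1.35 = 2.700 m
P_cr = π²EI / L_e² = π² × 202×10⁹ × 1.123×10^-5 / 2.700² = 3.070×10^6 N

P_cr ≈ 3070 kN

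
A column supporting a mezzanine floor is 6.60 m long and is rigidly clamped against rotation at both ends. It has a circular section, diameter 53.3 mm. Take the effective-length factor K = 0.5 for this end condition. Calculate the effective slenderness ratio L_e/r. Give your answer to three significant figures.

λ ≈ 248

I = πd⁴/64 = π×53.3⁴/64 = 3.962×10^5 mm⁴
A = 2.231×10^3 mm²;  r_min = √(I/A) = √(3.962×10^5/2.231×10^3) = 13.32 mm
L_e = K·L = 0.5 × 6.60 m = 3.300 m = 3300.0 mm
λ = L_e / r_min = 3300.0 / 13.32 = 248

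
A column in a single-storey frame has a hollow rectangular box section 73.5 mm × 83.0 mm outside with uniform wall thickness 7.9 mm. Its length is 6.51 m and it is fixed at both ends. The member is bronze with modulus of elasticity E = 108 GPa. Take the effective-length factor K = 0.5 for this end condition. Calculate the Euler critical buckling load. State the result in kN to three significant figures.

P_cr ≈ 168 kN

Inner dimensions: h_i = 83.0 − 2×7.9 = 67.20 mm, b_i = 73.5 − 2×7.9 = 57.70 mm
Weak-axis I_min = (h_o·b_o³ − h_i·b_i³)/12 with b_o = 73.5, b_i = 57.70 mm (shorter outer/inner sides).
I_min = (83.0×73.5³ − 67.20×57.70³)/12 = 1.671×10^6 mm⁴
I = 1.671×10^6 mm⁴ = 1.671×10^-6 m⁴
Effective length L_e = K·L = 0.5 × 6.51 = 3.255 m
P_cr = π²EI / L_e² = π² × 108×10⁹ × 1.671×10^-6 / 3.255² = 1.681×10^5 N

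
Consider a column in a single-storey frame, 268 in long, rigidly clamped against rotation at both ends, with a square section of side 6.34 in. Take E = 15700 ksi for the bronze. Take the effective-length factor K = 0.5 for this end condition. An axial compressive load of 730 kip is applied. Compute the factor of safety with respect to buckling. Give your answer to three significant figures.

n ≈ 1.59

I = a⁴/12 = 6.34⁴/12 = 134.6 in⁴
Effective length L_e = K·L = 0.5 × 268 = 134.0 in
P_cr = π²EI / L_e² = π² × 15700×10³ × 134.6 / 134.0² = 1.162×10^6 lb
Factor of safety n = P_cr / P = 1161.9 / 730 = 1.59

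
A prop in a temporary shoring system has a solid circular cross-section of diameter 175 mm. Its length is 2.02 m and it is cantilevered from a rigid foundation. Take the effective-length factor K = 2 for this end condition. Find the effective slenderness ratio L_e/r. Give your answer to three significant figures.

For a solid circle r = d/4 = 175/4 = 43.75 mm
L_e = K·L = 2 × 2.02 m = 4.040 m = 4040.0 mm
λ = L_e / r_min = 4040.0 / 43.75 = 92.3

λ ≈ 92.3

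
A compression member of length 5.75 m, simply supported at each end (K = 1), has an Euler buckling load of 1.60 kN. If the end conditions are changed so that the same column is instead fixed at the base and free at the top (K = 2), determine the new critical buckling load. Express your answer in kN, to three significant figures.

P_cr ≈ 0.400 kN

P_cr ∝ 1/K², so P_cr,new = P_cr,old × (K_old/K_new)² = 1.60 × (1/2)²
= 1.60 × 0.2500 = 0.400 kN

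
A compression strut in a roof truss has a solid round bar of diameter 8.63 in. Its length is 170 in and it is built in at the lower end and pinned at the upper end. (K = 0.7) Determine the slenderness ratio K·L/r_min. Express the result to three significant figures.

λ ≈ 55.2

For a solid circle r = d/4 = 8.63/4 = 2.158 in
L_e = K·L = 0.7 × 170 = 119.0 in
λ = L_e / r_min = 119.00 / 2.158 = 55.2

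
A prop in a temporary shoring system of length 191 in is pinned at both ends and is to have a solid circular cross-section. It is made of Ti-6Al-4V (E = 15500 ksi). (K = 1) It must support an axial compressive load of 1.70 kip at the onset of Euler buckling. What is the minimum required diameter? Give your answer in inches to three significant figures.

L_e = K·L = 1 × 191 = 191.0 in
Required I = P_cr·L_e²/(π²E) = 1.700×10^3 × 191.0² / (π² × 1.55×10^7) = 0.4054 in⁴
Solid circle: I = πd⁴/64  ⇒  d = (64I/π)^(1/4) = (64×0.4054/π)^(1/4) = 1.70 in

d ≈ 1.70 in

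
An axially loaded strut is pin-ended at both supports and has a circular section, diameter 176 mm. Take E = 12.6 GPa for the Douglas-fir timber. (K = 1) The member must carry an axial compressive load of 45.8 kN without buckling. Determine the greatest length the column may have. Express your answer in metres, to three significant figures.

I = πd⁴/64 = π×176⁴/64 = 4.710×10^7 mm⁴
I = 4.710×10^-5 m⁴
At the buckling limit P_cr = P = 4.580×10^4 N
From P_cr = π²EI/(K·L)²:  L = (1/K)·√(π²EI/P_cr) = (1/1)·√(π²×1.26×10^10×4.710×10^-5/4.580×10^4)
L = 11.3 m

L_max ≈ 11.3 m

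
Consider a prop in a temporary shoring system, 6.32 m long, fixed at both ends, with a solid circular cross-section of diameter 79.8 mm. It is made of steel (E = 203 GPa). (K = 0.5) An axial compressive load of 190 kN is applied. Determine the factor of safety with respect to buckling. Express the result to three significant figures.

I = πd⁴/64 = π×79.8⁴/64 = 1.991×10^6 mm⁴
I = 1.991×10^6 mm⁴ = 1.991×10^-6 m⁴
Effective length L_e = K·L = 0.5 × 6.32 = 3.160 m
P_cr = π²EI / L_e² = π² × 203×10⁹ × 1.991×10^-6 / 3.160² = 3.994×10^5 N
Factor of safety n = P_cr / P = 399.40 / 190 = 2.10

n ≈ 2.10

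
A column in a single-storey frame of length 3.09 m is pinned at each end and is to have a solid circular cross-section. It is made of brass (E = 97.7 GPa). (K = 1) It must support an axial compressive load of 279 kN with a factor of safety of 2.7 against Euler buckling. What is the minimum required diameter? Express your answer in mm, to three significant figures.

d ≈ 111 mm

Required P_cr = n·P = 2.7 × 279 = 753.3 kN
L_e = K·L = 1 × 3.09 = 3.090 m
Required I = P_cr·L_e²/(π²E) = 7.533×10^5 × 3.090² / (π² × 9.77×10^10) = 7.459×10^-6 m⁴
I_req = 7.459×10^6 mm⁴
Solid circle: I = πd⁴/64  ⇒  d = (64I/π)^(1/4) = (64×7.459×10^6/π)^(1/4) = 111 mm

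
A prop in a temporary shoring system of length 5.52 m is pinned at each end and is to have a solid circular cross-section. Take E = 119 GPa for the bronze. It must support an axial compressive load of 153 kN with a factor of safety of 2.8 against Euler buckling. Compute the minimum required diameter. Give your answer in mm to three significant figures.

d ≈ 123 mm

Required P_cr = n·P = 2.8 × 153 = 428.4 kN
L_e = K·L = 1 × 5.52 = 5.520 m
Required I = P_cr·L_e²/(π²E) = 4.284×10^5 × 5.520² / (π² × 1.19×10^11) = 1.111×10^-5 m⁴
I_req = 1.111×10^7 mm⁴
Solid circle: I = πd⁴/64  ⇒  d = (64I/π)^(1/4) = (64×1.111×10^7/π)^(1/4) = 123 mm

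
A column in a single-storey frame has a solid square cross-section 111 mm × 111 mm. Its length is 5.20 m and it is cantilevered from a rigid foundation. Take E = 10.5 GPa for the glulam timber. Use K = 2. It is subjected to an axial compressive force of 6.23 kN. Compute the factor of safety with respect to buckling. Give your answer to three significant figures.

n ≈ 1.95

I = a⁴/12 = 111⁴/12 = 1.265×10^7 mm⁴
I = 1.265×10^7 mm⁴ = 1.265×10^-5 m⁴
Effective length L_e = K·L = 2 × 5.20 = 10.40 m
P_cr = π²EI / L_e² = π² × 10.5×10⁹ × 1.265×10^-5 / 10.40² = 1.212×10^4 N
Factor of safety n = P_cr / P = 12.121 / 6.23 = 1.95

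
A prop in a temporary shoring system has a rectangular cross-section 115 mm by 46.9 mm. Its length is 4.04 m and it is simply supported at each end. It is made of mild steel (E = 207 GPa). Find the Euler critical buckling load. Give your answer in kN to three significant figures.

P_cr ≈ 124 kN

Buckling occurs about the weak axis: I_min = h·b³/12 with b = 46.9 mm (the shorter side).
I_min = 115×46.9³/12 = 9.886×10^5 mm⁴
I = 9.886×10^5 mm⁴ = 9.886×10^-7 m⁴
Effective length L_e = K·L = 1 × 4.04 = 4.040 m
P_cr = π²EI / L_e² = π² × 207×10⁹ × 9.886×10^-7 / 4.040² = 1.237×10^5 N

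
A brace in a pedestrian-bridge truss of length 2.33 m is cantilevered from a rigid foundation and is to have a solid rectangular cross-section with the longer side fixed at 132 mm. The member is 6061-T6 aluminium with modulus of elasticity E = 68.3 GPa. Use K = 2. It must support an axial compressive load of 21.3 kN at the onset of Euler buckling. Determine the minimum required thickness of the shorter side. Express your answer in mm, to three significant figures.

L_e = K·L = 2 × 2.33 = 4.660 m
Required I = P_cr·L_e²/(π²E) = 2.130×10^4 × 4.660² / (π² × 6.83×10^10) = 6.862×10^-7 m⁴
I_req = 6.862×10^5 mm⁴
Rectangle, weak axis: I_min = h·b³/12 with h = 132 mm fixed  ⇒  b = (12I/h)^(1/3) = 39.7 mm

b ≈ 39.7 mm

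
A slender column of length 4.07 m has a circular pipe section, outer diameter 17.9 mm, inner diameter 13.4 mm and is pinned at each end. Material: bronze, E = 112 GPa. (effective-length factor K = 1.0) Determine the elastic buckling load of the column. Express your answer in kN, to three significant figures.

P_cr ≈ 0.231 kN

d_o = 17.9 mm, d_i = 13.4 mm
I = π(d_o⁴ − d_i⁴)/64 = π(17.9⁴ − 13.40⁴)/64 = 3.457×10^3 mm⁴
I = 3.457×10^3 mm⁴ = 3.457×10^-9 m⁴
Effective length L_e = K·L = 1 × 4.07 = 4.070 m
P_cr = π²EI / L_e² = π² × 112×10⁹ × 3.457×10^-9 / 4.070² = 230.7 N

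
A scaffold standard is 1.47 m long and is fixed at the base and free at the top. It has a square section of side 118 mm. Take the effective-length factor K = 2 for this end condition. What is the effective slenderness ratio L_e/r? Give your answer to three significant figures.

λ ≈ 86.3

For a square r = a/√12 = 118/√12 = 34.06 mm
L_e = K·L = 2 × 1.47 m = 2.940 m = 2940.0 mm
λ = L_e / r_min = 2940.0 / 34.06 = 86.3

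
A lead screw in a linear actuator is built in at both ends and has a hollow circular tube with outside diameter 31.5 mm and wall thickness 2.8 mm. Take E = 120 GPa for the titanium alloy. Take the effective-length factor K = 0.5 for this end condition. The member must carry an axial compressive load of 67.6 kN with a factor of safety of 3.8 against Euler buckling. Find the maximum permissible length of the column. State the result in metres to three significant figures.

L_max ≈ 0.696 m

Inner diameter d_i = 31.5 − 2×2.8 = 25.90 mm
I = π(d_o⁴ − d_i⁴)/64 = π(31.5⁴ − 25.90⁴)/64 = 2.624×10^4 mm⁴
I = 2.624×10^-8 m⁴
Required critical load P_cr = n·P = 3.8 × 67.6 = 256.9 kN = 2.569×10^5 N
From P_cr = π²EI/(K·L)²:  L = (1/K)·√(π²EI/P_cr) = (1/0.5)·√(π²×1.20×10^11×2.624×10^-8/2.569×10^5)
L = 0.696 m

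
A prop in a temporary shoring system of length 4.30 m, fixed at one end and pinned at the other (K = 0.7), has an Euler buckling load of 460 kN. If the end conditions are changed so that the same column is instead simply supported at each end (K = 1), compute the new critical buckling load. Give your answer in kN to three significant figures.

P_cr ∝ 1/K², so P_cr,new = P_cr,old × (K_old/K_new)² = 460 × (0.7/1)²
= 460 × 0.4900 = 225 kN

P_cr ≈ 225 kN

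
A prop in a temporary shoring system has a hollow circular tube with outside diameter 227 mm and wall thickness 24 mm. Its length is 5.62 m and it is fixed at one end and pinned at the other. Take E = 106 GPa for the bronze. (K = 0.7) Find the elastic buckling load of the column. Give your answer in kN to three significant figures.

P_cr ≈ 5400 kN

Inner diameter d_i = 227 − 2×24 = 179.0 mm
I = π(d_o⁴ − d_i⁴)/64 = π(227⁴ − 179.0⁴)/64 = 7.994×10^7 mm⁴
I = 7.994×10^7 mm⁴ = 7.994×10^-5 m⁴
Effective length L_e = K·L = 0.7 × 5.62 = 3.934 m
P_cr = π²EI / L_e² = π² × 106×10⁹ × 7.994×10^-5 / 3.934² = 5.404×10^6 N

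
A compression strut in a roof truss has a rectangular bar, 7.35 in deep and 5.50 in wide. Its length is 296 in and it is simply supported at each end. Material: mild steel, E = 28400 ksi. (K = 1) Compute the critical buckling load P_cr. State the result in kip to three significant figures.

Buckling occurs about the weak axis: I_min = h·b³/12 with b = 5.50 in (the shorter side).
I_min = 7.35×5.50³/12 = 101.9 in⁴
Effective length L_e = K·L = 1 × 296 = 296.0 in
P_cr = π²EI / L_e² = π² × 28400×10³ × 101.9 / 296.0² = 3.260×10^5 lb

P_cr ≈ 326 kip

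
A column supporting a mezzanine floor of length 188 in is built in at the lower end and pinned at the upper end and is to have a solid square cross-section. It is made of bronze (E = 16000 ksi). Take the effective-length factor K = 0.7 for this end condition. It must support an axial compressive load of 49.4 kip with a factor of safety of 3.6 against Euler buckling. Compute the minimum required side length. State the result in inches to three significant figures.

Required P_cr = n·P = 3.6 × 49.4 = 177.8 kip
L_e = K·L = 0.7 × 188 = 131.6 in
Required I = P_cr·L_e²/(π²E) = 1.778×10^5 × 131.6² / (π² × 1.60×10^7) = 19.50 in⁴
Solid square: I = a⁴/12  ⇒  a = (12I)^(1/4) = (12×19.50)^(1/4) = 3.91 in

a ≈ 3.91 in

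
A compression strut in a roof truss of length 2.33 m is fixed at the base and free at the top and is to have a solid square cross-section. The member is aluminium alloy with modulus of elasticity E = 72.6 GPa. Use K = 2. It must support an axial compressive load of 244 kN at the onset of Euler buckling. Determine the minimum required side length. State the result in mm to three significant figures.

a ≈ 97.1 mm

L_e = K·L = 2 × 2.33 = 4.660 m
Required I = P_cr·L_e²/(π²E) = 2.440×10^5 × 4.660² / (π² × 7.26×10^10) = 7.395×10^-6 m⁴
I_req = 7.395×10^6 mm⁴
Solid square: I = a⁴/12  ⇒  a = (12I)^(1/4) = (12×7.395×10^6)^(1/4) = 97.1 mm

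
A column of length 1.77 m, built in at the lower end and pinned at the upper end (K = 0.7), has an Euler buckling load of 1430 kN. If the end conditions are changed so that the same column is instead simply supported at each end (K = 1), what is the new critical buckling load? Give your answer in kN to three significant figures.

P_cr ∝ 1/K², so P_cr,new = P_cr,old × (K_old/K_new)² = 1430 × (0.7/1)²
= 1430 × 0.4900 = 701 kN

P_cr ≈ 701 kN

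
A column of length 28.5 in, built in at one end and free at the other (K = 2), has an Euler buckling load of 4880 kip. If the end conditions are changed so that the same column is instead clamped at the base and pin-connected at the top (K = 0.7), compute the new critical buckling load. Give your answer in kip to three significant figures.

P_cr ∝ 1/K², so P_cr,new = P_cr,old × (K_old/K_new)² = 4880 × (2/0.7)²
= 4880 × 8.163 = 39800 kip

P_cr ≈ 39800 kip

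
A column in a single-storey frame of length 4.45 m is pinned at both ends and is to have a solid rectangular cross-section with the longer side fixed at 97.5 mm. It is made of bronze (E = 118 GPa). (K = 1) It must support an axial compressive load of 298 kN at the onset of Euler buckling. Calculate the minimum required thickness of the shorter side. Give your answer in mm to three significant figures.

b ≈ 85.4 mm

L_e = K·L = 1 × 4.45 = 4.450 m
Required I = P_cr·L_e²/(π²E) = 2.980×10^5 × 4.450² / (π² × 1.18×10^11) = 5.067×10^-6 m⁴
I_req = 5.067×10^6 mm⁴
Rectangle, weak axis: I_min = h·b³/12 with h = 97.5 mm fixed  ⇒  b = (12I/h)^(1/3) = 85.4 mm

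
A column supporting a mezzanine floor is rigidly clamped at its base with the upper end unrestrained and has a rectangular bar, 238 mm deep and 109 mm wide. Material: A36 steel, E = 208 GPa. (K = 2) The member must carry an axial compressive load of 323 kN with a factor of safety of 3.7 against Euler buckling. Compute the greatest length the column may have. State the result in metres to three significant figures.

L_max ≈ 3.32 m

Buckling occurs about the weak axis: I_min = h·b³/12 with b = 109 mm (the shorter side).
I_min = 238×109³/12 = 2.568×10^7 mm⁴
I = 2.568×10^-5 m⁴
Required critical load P_cr = n·P = 3.7 × 323 = 1195 kN = 1.195×10^6 N
From P_cr = π²EI/(K·L)²:  L = (1/K)·√(π²EI/P_cr) = (1/2)·√(π²×2.08×10^11×2.568×10^-5/1.195×10^6)
L = 3.32 m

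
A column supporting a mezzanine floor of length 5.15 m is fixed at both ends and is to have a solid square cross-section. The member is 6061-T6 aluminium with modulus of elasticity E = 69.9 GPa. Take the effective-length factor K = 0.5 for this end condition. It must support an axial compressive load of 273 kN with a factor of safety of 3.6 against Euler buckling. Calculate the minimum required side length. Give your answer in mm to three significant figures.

Required P_cr = n·P = 3.6 × 273 = 982.8 kN
L_e = K·L = 0.5 × 5.15 = 2.575 m
Required I = P_cr·L_e²/(π²E) = 9.828×10^5 × 2.575² / (π² × 6.99×10^10) = 9.446×10^-6 m⁴
I_req = 9.446×10^6 mm⁴
Solid square: I = a⁴/12  ⇒  a = (12I)^(1/4) = (12×9.446×10^6)^(1/4) = 103 mm

a ≈ 103 mm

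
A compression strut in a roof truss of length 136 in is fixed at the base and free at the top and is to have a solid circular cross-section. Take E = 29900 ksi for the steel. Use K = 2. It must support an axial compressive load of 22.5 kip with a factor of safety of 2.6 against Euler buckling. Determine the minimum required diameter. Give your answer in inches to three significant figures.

d ≈ 4.16 in

Required P_cr = n·P = 2.6 × 22.5 = 58.50 kip
L_e = K·L = 2 × 136 = 272.0 in
Required I = P_cr·L_e²/(π²E) = 5.850×10^4 × 272.0² / (π² × 2.99×10^7) = 14.67 in⁴
Solid circle: I = πd⁴/64  ⇒  d = (64I/π)^(1/4) = (64×14.67/π)^(1/4) = 4.16 in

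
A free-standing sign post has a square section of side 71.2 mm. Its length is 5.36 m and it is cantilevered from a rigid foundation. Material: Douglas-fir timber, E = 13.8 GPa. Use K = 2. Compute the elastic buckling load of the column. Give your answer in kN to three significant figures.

P_cr ≈ 2.54 kN

I = a⁴/12 = 71.2⁴/12 = 2.142×10^6 mm⁴
I = 2.142×10^6 mm⁴ = 2.142×10^-6 m⁴
Effective length L_e = K·L = 2 × 5.36 = 10.72 m
P_cr = π²EI / L_e² = π² × 13.8×10⁹ × 2.142×10^-6 / 10.72² = 2.538×10^3 N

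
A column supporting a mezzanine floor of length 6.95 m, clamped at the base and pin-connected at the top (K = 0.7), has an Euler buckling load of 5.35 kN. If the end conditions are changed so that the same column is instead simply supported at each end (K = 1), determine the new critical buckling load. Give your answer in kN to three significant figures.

P_cr ∝ 1/K², so P_cr,new = P_cr,old × (K_old/K_new)² = 5.35 × (0.7/1)²
= 5.35 × 0.4900 = 2.62 kN

P_cr ≈ 2.62 kN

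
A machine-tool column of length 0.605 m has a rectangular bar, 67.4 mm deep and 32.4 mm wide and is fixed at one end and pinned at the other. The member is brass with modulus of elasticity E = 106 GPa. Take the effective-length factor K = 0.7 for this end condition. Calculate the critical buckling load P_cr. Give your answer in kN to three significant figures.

P_cr ≈ 1110 kN

Buckling occurs about the weak axis: I_min = h·b³/12 with b = 32.4 mm (the shorter side).
I_min = 67.4×32.4³/12 = 1.910×10^5 mm⁴
I = 1.910×10^5 mm⁴ = 1.910×10^-7 m⁴
Effective length L_e = K·L = 0.7 × 0.605 = 0.4235 m
P_cr = π²EI / L_e² = π² × 106×10⁹ × 1.910×10^-7 / 0.4235² = 1.114×10^6 N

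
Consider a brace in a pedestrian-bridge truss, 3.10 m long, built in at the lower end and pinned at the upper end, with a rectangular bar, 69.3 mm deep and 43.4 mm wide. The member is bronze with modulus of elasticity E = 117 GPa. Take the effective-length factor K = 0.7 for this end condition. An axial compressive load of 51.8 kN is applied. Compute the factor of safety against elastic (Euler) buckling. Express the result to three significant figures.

n ≈ 2.23

Buckling occurs about the weak axis: I_min = h·b³/12 with b = 43.4 mm (the shorter side).
I_min = 69.3×43.4³/12 = 4.721×10^5 mm⁴
I = 4.721×10^5 mm⁴ = 4.721×10^-7 m⁴
Effective length L_e = K·L = 0.7 × 3.10 = 2.170 m
P_cr = π²EI / L_e² = π² × 117×10⁹ × 4.721×10^-7 / 2.170² = 1.158×10^5 N
Factor of safety n = P_cr / P = 115.77 / 51.8 = 2.23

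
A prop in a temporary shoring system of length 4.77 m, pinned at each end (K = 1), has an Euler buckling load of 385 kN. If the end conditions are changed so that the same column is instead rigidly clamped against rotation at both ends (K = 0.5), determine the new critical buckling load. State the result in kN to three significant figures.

P_cr ≈ 1540 kN

P_cr ∝ 1/K², so P_cr,new = P_cr,old × (K_old/K_new)² = 385 × (1/0.5)²
= 385 × 4.000 = 1540 kN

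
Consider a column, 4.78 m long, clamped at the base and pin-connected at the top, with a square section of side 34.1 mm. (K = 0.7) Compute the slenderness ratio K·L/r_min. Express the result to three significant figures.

For a square r = a/√12 = 34.1/√12 = 9.844 mm
L_e = K·L = 0.7 × 4.78 m = 3.346 m = 3346.0 mm
λ = L_e / r_min = 3346.0 / 9.844 = 340

λ ≈ 340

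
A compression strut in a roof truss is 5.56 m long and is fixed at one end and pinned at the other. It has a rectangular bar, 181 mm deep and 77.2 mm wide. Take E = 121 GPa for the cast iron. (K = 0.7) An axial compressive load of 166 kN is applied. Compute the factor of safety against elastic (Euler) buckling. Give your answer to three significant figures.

Buckling occurs about the weak axis: I_min = h·b³/12 with b = 77.2 mm (the shorter side).
I_min = 181×77.2³/12 = 6.940×10^6 mm⁴
I = 6.940×10^6 mm⁴ = 6.940×10^-6 m⁴
Effective length L_e = K·L = 0.7 × 5.56 = 3.892 m
P_cr = π²EI / L_e² = π² × 121×10⁹ × 6.940×10^-6 / 3.892² = 5.471×10^5 N
Factor of safety n = P_cr / P = 547.13 / 166 = 3.30

n ≈ 3.30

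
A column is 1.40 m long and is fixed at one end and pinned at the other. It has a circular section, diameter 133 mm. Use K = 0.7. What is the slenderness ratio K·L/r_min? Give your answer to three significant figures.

I = πd⁴/64 = π×133⁴/64 = 1.536×10^7 mm⁴
A = 1.389×10^4 mm²;  r_min = √(I/A) = √(1.536×10^7/1.389×10^4) = 33.25 mm
L_e = K·L = 0.7 × 1.40 m = 0.9800 m = 980.00 mm
λ = L_e / r_min = 980.00 / 33.25 = 29.5

λ ≈ 29.5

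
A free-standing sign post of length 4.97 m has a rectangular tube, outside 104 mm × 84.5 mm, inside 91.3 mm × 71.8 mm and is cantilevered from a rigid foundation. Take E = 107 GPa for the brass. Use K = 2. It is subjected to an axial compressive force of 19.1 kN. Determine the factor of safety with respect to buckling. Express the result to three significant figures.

Weak-axis I_min = (h_o·b_o³ − h_i·b_i³)/12 with b_o = 84.5, b_i = 71.80 mm (shorter outer/inner sides).
I_min = (104×84.5³ − 91.30×71.80³)/12 = 2.413×10^6 mm⁴
I = 2.413×10^6 mm⁴ = 2.413×10^-6 m⁴
Effective length L_e = K·L = 2 × 4.97 = 9.940 m
P_cr = π²EI / L_e² = π² × 107×10⁹ × 2.413×10^-6 / 9.940² = 2.579×10^4 N
Factor of safety n = P_cr / P = 25.789 / 19.1 = 1.35

n ≈ 1.35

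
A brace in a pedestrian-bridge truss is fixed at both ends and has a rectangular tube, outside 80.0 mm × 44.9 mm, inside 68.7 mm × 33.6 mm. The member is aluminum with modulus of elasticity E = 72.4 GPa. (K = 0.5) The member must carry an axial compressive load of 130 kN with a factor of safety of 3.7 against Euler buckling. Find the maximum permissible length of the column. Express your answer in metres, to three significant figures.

L_max ≈ 1.52 m

Weak-axis I_min = (h_o·b_o³ − h_i·b_i³)/12 with b_o = 44.9, b_i = 33.60 mm (shorter outer/inner sides).
I_min = (80.0×44.9³ − 68.70×33.60³)/12 = 3.863×10^5 mm⁴
I = 3.863×10^-7 m⁴
Required critical load P_cr = n·P = 3.7 × 130 = 481.0 kN = 4.810×10^5 N
From P_cr = π²EI/(K·L)²:  L = (1/K)·√(π²EI/P_cr) = (1/0.5)·√(π²×7.24×10^10×3.863×10^-7/4.810×10^5)
L = 1.52 m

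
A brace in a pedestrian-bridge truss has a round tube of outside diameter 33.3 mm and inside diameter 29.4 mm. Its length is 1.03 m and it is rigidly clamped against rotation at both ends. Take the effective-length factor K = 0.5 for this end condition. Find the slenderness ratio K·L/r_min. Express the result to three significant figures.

λ ≈ 46.4

d_o = 33.3 mm, d_i = 29.4 mm
I = π(d_o⁴ − d_i⁴)/64 = π(33.3⁴ − 29.40⁴)/64 = 2.369×10^4 mm⁴
A = 192.1 mm²;  r_min = √(I/A) = √(2.369×10^4/192.1) = 11.11 mm
L_e = K·L = 0.5 × 1.03 m = 0.5150 m = 515.00 mm
λ = L_e / r_min = 515.00 / 11.11 = 46.4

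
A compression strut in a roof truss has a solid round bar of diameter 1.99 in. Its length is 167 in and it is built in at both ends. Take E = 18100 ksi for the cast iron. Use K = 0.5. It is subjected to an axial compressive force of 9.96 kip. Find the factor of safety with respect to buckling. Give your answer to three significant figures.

n ≈ 1.98

I = πd⁴/64 = π×1.99⁴/64 = 0.7698 in⁴
Effective length L_e = K·L = 0.5 × 167 = 83.50 in
P_cr = π²EI / L_e² = π² × 18100×10³ × 0.7698 / 83.50² = 1.972×10^4 lb
Factor of safety n = P_cr / P = 19.724 / 9.96 = 1.98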